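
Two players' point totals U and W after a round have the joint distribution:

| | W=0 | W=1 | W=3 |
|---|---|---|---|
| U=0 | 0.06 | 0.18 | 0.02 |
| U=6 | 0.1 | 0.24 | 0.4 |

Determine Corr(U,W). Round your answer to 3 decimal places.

0.382

E[U] = 4.44,  E[W] = 1.68
E[UW] = 8.64
Cov(U,W) = E[UW] − E[U]E[W] = 8.64 − (4.44)(1.68) = 1.1808
Var(U) = 6.9264,  Var(W) = 1.3776
ρ = 1.1808 / √(6.9264·1.3776) ≈ 0.382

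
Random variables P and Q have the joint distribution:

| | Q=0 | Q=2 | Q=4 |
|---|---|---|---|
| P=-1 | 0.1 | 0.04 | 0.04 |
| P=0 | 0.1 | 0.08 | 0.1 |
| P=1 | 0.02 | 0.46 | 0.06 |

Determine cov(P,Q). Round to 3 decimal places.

0.214

E[P] = 0.36,  E[Q] = 1.96
E[PQ] = 0.92
cov(P,Q) = E[PQ] − E[P]E[Q] = 0.92 − (0.36)(1.96) = 0.2144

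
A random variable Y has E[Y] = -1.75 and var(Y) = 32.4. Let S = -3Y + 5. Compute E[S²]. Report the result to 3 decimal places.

396.663

E[-3Y + 5] = -3·-1.75 + 5 = 10.25
var(-3Y + 5) = (-3)²·32.4 = 291.6
E[S²] = var(S) + (E[S])² = 291.6 + (10.25)² = 396.6625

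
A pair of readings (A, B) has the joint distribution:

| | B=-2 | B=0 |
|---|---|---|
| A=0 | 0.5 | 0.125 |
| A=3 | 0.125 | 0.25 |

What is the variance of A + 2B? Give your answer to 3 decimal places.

8.484

E[A] = 1.125,  E[B] = -1.25,  E[AB] = -0.75
var(A) = 3.375 − (1.125)² = 2.109375;  var(B) = 2.5 − (-1.25)² = 0.9375
cov(A,B) = -0.75 − (1.125)(-1.25) = 0.65625
var(A + 2B) = (1)²·2.109375 + (2)²·0.9375 + 2·(1)·(2)·0.65625 = 8.484375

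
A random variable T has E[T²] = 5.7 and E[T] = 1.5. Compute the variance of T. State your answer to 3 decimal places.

var(T) = 5.7 − (1.5)² = 3.45

3.450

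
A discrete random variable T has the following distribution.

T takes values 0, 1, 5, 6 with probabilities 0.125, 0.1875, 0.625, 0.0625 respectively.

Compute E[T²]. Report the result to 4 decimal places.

E[T²] = (0)²(0.125) + (1)²(0.1875) + (5)²(0.625) + (6)²(0.0625) = 18.0625

18.0625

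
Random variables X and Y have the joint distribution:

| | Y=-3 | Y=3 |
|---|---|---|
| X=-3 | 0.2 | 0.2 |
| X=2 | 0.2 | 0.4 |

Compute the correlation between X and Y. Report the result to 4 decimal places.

0.1667

E[X] = 0,  E[Y] = 0.6
E[XY] = 1.2
cov(X,Y) = E[XY] − E[X]E[Y] = 1.2 − (0)(0.6) = 1.2
Var(X) = 6,  Var(Y) = 8.64
ρ = 1.2 / √(6·8.64) ≈ 0.1667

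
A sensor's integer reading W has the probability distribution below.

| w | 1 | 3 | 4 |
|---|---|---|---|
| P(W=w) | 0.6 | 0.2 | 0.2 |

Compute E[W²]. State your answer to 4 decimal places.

E[W²] = (1)²(0.6) + (3)²(0.2) + (4)²(0.2) = 5.6

5.6000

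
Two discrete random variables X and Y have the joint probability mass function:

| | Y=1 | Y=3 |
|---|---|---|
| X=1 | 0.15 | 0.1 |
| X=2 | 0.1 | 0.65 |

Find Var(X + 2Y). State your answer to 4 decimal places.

3.8875

E[X] = 1.75,  E[Y] = 2.5,  E[XY] = 4.55
Var(X) = 3.25 − (1.75)² = 0.1875;  Var(Y) = 7 − (2.5)² = 0.75
Cov(X,Y) = 4.55 − (1.75)(2.5) = 0.175
Var(X + 2Y) = (1)²·0.1875 + (2)²·0.75 + 2·(1)·(2)·0.175 = 3.8875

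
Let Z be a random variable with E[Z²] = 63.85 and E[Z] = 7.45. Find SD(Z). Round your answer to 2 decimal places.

2.89

Var(Z) = 63.85 − (7.45)² = 8.3475
SD(Z) = √8.3475 ≈ 2.89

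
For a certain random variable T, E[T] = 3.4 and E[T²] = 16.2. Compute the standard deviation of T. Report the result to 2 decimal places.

var(T) = 16.2 − (3.4)² = 4.64
SD(T) = √4.64 ≈ 2.15

2.15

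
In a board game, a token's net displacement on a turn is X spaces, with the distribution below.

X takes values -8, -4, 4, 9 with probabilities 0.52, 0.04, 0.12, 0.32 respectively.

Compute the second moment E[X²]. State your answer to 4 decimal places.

E[X²] = (-8)²(0.52) + (-4)²(0.04) + (4)²(0.12) + (9)²(0.32) = 61.76

61.7600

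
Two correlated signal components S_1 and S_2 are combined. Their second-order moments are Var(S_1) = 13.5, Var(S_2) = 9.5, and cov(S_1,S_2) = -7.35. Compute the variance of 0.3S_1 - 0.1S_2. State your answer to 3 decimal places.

Var(0.3S_1 - 0.1S_2) = (0.3)²·Var(S_1) + (-0.1)²·Var(S_2) + 2·(0.3)·(-0.1)·cov(S_1,S_2)
= 0.09·13.5 + 0.01·9.5 + -0.06·-7.35 = 1.751

1.751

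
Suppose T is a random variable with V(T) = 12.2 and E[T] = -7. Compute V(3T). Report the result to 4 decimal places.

V(3T) = (3)²·V(T) = 9·12.2 = 109.8

109.8000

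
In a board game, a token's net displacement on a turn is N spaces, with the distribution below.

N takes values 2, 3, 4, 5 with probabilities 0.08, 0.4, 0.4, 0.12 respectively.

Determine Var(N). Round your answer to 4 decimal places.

0.6464

E[N] = (2)(0.08) + (3)(0.4) + (4)(0.4) + (5)(0.12) = 3.56
E[N²] = (2)²(0.08) + (3)²(0.4) + (4)²(0.4) + (5)²(0.12) = 13.32
Var(N) = E[N²] − (E[N])² = 13.32 − (3.56)² = 0.6464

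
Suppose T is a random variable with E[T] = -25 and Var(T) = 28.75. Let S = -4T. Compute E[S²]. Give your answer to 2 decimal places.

10460.00

E[-4T] = -4·-25 = 100
Var(-4T) = (-4)²·28.75 = 460
E[S²] = Var(S) + (E[S])² = 460 + (100)² = 10460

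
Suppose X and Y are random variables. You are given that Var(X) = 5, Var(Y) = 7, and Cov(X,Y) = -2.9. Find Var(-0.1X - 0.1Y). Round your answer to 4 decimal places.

0.0620

Var(-0.1X - 0.1Y) = (-0.1)²·Var(X) + (-0.1)²·Var(Y) + 2·(-0.1)·(-0.1)·Cov(X,Y)
= 0.01·5 + 0.01·7 + 0.02·-2.9 = 0.062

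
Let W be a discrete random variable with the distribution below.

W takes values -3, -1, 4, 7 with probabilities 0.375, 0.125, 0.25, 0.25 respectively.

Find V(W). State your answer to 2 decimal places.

E[W] = (-3)(0.375) + (-1)(0.125) + (4)(0.25) + (7)(0.25) = 1.5
E[W²] = (-3)²(0.375) + (-1)²(0.125) + (4)²(0.25) + (7)²(0.25) = 19.75
V(W) = E[W²] − (E[W])² = 19.75 − (1.5)² = 17.5

17.50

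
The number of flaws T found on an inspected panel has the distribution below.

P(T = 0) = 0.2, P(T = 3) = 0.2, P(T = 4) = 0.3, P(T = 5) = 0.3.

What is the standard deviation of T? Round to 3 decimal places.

1.792

E[T] = (0)(0.2) + (3)(0.2) + (4)(0.3) + (5)(0.3) = 3.3
E[T²] = (0)²(0.2) + (3)²(0.2) + (4)²(0.3) + (5)²(0.3) = 14.1
Var(T) = E[T²] − (E[T])² = 14.1 − (3.3)² = 3.21
SD(T) = √3.21 ≈ 1.792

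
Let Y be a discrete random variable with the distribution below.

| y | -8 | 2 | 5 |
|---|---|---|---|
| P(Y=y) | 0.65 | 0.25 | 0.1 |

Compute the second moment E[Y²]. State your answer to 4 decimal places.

45.1000

E[Y²] = (-8)²(0.65) + (2)²(0.25) + (5)²(0.1) = 45.1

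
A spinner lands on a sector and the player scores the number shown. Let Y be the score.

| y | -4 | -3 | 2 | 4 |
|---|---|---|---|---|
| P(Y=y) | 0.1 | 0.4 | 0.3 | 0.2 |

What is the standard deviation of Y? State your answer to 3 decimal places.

3.092

E[Y] = (-4)(0.1) + (-3)(0.4) + (2)(0.3) + (4)(0.2) = -0.2
E[Y²] = (-4)²(0.1) + (-3)²(0.4) + (2)²(0.3) + (4)²(0.2) = 9.6
V(Y) = E[Y²] − (E[Y])² = 9.6 − (-0.2)² = 9.56
σ(Y) = √9.56 ≈ 3.092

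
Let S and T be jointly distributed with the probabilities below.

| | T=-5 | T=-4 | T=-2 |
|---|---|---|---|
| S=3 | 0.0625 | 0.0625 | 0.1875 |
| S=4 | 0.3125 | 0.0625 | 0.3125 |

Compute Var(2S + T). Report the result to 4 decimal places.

E[S] = 3.6875,  E[T] = -3.375,  E[ST] = -12.5625
Var(S) = 13.8125 − (3.6875)² = 0.21484375;  Var(T) = 13.375 − (-3.375)² = 1.984375
cov(S,T) = -12.5625 − (3.6875)(-3.375) = -0.1171875
Var(2S + T) = (2)²·0.21484375 + (1)²·1.984375 + 2·(2)·(1)·-0.1171875 = 2.375

2.3750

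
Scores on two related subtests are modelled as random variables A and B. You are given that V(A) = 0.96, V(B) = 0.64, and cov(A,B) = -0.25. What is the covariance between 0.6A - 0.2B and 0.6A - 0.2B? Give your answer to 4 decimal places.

cov(0.6A - 0.2B, 0.6A - 0.2B) = (0.6)(0.6)V(A) + (-0.2)(-0.2)V(B) + [(0.6)(-0.2) + (-0.2)(0.6)]cov(A,B)
= 0.36·0.96 + 0.04·0.64 + -0.24·-0.25 = 0.4312

0.4312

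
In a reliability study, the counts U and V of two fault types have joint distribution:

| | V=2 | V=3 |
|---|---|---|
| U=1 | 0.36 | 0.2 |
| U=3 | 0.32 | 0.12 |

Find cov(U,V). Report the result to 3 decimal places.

E[U] = 1.88,  E[V] = 2.32
E[UV] = 4.32
cov(U,V) = E[UV] − E[U]E[V] = 4.32 − (1.88)(2.32) = -0.0416

-0.042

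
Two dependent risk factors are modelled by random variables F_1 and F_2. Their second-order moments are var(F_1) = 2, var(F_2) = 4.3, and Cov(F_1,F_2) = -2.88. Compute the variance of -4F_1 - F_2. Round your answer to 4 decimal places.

13.2600

var(-4F_1 - F_2) = (-4)²·var(F_1) + (-1)²·var(F_2) + 2·(-4)·(-1)·Cov(F_1,F_2)
= 16·2 + 1·4.3 + 8·-2.88 = 13.26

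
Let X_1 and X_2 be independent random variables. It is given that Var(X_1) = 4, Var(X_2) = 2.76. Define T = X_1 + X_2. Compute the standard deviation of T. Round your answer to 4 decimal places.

2.6000

By independence, Var(T) = (1)²Var(X_1) + (1)²Var(X_2)
= (1)²·4 + (1)²·2.76 = 6.76
SD(T) = √6.76 ≈ 2.6000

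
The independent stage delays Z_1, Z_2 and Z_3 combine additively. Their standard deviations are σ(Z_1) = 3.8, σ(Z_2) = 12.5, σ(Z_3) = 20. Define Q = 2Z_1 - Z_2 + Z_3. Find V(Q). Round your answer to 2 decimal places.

V(Z_1) = 14.44, V(Z_2) = 156.25, V(Z_3) = 400
By independence, V(Q) = (2)²V(Z_1) + (-1)²V(Z_2) + (1)²V(Z_3)
= (2)²·14.44 + (-1)²·156.25 + (1)²·400 = 614.01

614.01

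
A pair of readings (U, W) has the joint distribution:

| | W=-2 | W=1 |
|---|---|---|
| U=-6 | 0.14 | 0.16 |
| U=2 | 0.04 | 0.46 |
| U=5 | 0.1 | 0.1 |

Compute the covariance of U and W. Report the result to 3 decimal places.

0.948

E[U] = 0.2,  E[W] = 0.16
E[UW] = 0.98
cov(U,W) = E[UW] − E[U]E[W] = 0.98 − (0.2)(0.16) = 0.948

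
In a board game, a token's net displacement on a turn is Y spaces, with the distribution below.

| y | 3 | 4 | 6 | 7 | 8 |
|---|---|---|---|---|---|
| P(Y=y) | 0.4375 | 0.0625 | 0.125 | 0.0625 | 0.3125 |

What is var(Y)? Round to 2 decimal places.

4.94

E[Y] = (3)(0.4375) + (4)(0.0625) + (6)(0.125) + (7)(0.0625) + (8)(0.3125) = 5.25
E[Y²] = (3)²(0.4375) + (4)²(0.0625) + (6)²(0.125) + (7)²(0.0625) + (8)²(0.3125) = 32.5
var(Y) = E[Y²] − (E[Y])² = 32.5 − (5.25)² = 4.9375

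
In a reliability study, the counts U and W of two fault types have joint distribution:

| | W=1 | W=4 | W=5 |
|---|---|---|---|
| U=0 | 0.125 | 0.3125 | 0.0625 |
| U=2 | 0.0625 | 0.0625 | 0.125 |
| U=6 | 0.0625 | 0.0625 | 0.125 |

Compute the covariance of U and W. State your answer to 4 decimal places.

0.3750

E[U] = 2,  E[W] = 3.5625
E[UW] = 7.5
Cov(U,W) = E[UW] − E[U]E[W] = 7.5 − (2)(3.5625) = 0.375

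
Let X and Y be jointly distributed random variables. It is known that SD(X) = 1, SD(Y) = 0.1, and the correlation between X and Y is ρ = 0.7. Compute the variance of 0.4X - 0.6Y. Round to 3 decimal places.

0.130

var(X) = (1)² = 1;  var(Y) = (0.1)² = 0.01
cov(X,Y) = ρ·SD(X)·SD(Y) = 0.7·1·0.1 = 0.07
var(0.4X - 0.6Y) = (0.4)²·var(X) + (-0.6)²·var(Y) + 2·(0.4)·(-0.6)·cov(X,Y)
= 0.16·1 + 0.36·0.01 + -0.48·0.07 = 0.13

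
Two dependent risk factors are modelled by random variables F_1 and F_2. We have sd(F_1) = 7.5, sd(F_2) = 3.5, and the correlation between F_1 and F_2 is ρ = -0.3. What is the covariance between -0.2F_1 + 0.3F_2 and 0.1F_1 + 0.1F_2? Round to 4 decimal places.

-0.8363

var(F_1) = (7.5)² = 56.25;  var(F_2) = (3.5)² = 12.25
Cov(F_1,F_2) = ρ·sd(F_1)·sd(F_2) = -0.3·7.5·3.5 = -7.875
Cov(-0.2F_1 + 0.3F_2, 0.1F_1 + 0.1F_2) = (-0.2)(0.1)var(F_1) + (0.3)(0.1)var(F_2) + [(-0.2)(0.1) + (0.3)(0.1)]Cov(F_1,F_2)
= -0.02·56.25 + 0.03·12.25 + 0.01·-7.875 = -0.83625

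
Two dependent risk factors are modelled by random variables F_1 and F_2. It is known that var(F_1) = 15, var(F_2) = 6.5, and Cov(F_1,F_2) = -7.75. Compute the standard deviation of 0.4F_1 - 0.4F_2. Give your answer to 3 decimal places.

var(0.4F_1 - 0.4F_2) = (0.4)²·var(F_1) + (-0.4)²·var(F_2) + 2·(0.4)·(-0.4)·Cov(F_1,F_2)
= 0.16·15 + 0.16·6.5 + -0.32·-7.75 = 5.92
sd(0.4F_1 - 0.4F_2) = √5.92 ≈ 2.433

2.433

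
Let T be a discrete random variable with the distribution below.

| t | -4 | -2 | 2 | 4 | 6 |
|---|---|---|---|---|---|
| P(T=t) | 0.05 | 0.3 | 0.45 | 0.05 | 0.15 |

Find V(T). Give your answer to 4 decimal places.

8.5600

E[T] = (-4)(0.05) + (-2)(0.3) + (2)(0.45) + (4)(0.05) + (6)(0.15) = 1.2
E[T²] = (-4)²(0.05) + (-2)²(0.3) + (2)²(0.45) + (4)²(0.05) + (6)²(0.15) = 10
V(T) = E[T²] − (E[T])² = 10 − (1.2)² = 8.56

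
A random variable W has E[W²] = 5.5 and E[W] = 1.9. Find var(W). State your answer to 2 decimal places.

1.89

var(W) = 5.5 − (1.9)² = 1.89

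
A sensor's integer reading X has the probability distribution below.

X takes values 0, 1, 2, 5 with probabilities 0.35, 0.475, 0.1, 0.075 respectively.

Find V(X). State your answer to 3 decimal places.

E[X] = (0)(0.35) + (1)(0.475) + (2)(0.1) + (5)(0.075) = 1.05
E[X²] = (0)²(0.35) + (1)²(0.475) + (2)²(0.1) + (5)²(0.075) = 2.75
V(X) = E[X²] − (E[X])² = 2.75 − (1.05)² = 1.6475

1.648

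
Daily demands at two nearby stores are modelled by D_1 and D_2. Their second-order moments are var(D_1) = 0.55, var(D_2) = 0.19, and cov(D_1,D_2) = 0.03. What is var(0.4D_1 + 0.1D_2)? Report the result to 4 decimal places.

0.0923

var(0.4D_1 + 0.1D_2) = (0.4)²·var(D_1) + (0.1)²·var(D_2) + 2·(0.4)·(0.1)·cov(D_1,D_2)
= 0.16·0.55 + 0.01·0.19 + 0.08·0.03 = 0.0923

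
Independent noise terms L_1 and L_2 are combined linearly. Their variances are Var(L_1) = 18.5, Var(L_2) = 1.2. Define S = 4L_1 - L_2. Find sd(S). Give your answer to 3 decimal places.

17.239

By independence, Var(S) = (4)²Var(L_1) + (-1)²Var(L_2)
= (4)²·18.5 + (-1)²·1.2 = 297.2
sd(S) = √297.2 ≈ 17.239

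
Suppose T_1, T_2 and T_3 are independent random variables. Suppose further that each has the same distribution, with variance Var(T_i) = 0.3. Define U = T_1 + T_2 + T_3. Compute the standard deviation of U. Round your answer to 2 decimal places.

By independence, Var(U) = (1)²Var(T_1) + (1)²Var(T_2) + (1)²Var(T_3)
= (1)²·0.3 + (1)²·0.3 + (1)²·0.3 = 0.9
σ(U) = √0.9 ≈ 0.95

0.95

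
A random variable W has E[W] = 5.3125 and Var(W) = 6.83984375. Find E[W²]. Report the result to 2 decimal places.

E[W²] = Var(W) + (E[W])² = 6.83984375 + (5.3125)² = 35.0625

35.06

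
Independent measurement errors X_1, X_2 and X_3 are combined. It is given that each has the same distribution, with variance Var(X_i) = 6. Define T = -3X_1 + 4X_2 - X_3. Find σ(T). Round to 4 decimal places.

12.4900

By independence, Var(T) = (-3)²Var(X_1) + (4)²Var(X_2) + (-1)²Var(X_3)
= (-3)²·6 + (4)²·6 + (-1)²·6 = 156
σ(T) = √156 ≈ 12.4900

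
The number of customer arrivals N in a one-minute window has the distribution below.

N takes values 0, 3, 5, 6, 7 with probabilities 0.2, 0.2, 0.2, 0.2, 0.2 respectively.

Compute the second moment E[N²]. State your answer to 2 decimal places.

23.80

E[N²] = (0)²(0.2) + (3)²(0.2) + (5)²(0.2) + (6)²(0.2) + (7)²(0.2) = 23.8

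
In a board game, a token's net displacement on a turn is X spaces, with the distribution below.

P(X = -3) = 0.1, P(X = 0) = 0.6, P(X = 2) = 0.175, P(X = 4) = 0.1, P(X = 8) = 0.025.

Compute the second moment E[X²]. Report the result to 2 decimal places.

E[X²] = (-3)²(0.1) + (0)²(0.6) + (2)²(0.175) + (4)²(0.1) + (8)²(0.025) = 4.8

4.80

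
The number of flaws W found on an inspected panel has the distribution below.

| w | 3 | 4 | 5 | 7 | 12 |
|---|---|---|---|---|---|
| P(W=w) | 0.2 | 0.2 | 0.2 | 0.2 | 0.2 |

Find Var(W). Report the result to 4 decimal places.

E[W] = (3)(0.2) + (4)(0.2) + (5)(0.2) + (7)(0.2) + (12)(0.2) = 6.2
E[W²] = (3)²(0.2) + (4)²(0.2) + (5)²(0.2) + (7)²(0.2) + (12)²(0.2) = 48.6
Var(W) = E[W²] − (E[W])² = 48.6 − (6.2)² = 10.16

10.1600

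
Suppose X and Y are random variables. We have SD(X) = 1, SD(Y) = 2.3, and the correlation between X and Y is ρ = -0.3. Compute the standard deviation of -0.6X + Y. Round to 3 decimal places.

2.545

Var(X) = (1)² = 1;  Var(Y) = (2.3)² = 5.29
cov(X,Y) = ρ·SD(X)·SD(Y) = -0.3·1·2.3 = -0.69
Var(-0.6X + Y) = (-0.6)²·Var(X) + (1)²·Var(Y) + 2·(-0.6)·(1)·cov(X,Y)
= 0.36·1 + 1·5.29 + -1.2·-0.69 = 6.478
SD(-0.6X + Y) = √6.478 ≈ 2.545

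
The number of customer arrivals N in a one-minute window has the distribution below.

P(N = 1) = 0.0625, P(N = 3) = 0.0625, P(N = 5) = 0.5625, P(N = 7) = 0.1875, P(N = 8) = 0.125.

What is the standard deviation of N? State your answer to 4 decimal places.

E[N] = (1)(0.0625) + (3)(0.0625) + (5)(0.5625) + (7)(0.1875) + (8)(0.125) = 5.375
E[N²] = (1)²(0.0625) + (3)²(0.0625) + (5)²(0.5625) + (7)²(0.1875) + (8)²(0.125) = 31.875
var(N) = E[N²] − (E[N])² = 31.875 − (5.375)² = 2.984375
SD(N) = √2.984375 ≈ 1.7275

1.7275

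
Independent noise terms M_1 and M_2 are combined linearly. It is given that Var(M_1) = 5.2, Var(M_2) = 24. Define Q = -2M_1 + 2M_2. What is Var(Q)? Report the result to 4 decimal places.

116.8000

By independence, Var(Q) = (-2)²Var(M_1) + (2)²Var(M_2)
= (-2)²·5.2 + (2)²·24 = 116.8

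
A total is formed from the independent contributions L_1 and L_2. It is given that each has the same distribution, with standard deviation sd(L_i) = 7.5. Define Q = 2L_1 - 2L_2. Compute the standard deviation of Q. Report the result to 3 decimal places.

Var(L_i) = (7.5)² = 56.25
By independence, Var(Q) = (2)²Var(L_1) + (-2)²Var(L_2)
= (2)²·56.25 + (-2)²·56.25 = 450
sd(Q) = √450 ≈ 21.213

21.213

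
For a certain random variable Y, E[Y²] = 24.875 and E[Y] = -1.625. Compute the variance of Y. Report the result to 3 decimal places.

22.234

Var(Y) = 24.875 − (-1.625)² = 22.234375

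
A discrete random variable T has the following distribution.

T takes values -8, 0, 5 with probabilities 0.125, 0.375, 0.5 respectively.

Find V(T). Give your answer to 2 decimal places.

E[T] = (-8)(0.125) + (0)(0.375) + (5)(0.5) = 1.5
E[T²] = (-8)²(0.125) + (0)²(0.375) + (5)²(0.5) = 20.5
V(T) = E[T²] − (E[T])² = 20.5 − (1.5)² = 18.25

18.25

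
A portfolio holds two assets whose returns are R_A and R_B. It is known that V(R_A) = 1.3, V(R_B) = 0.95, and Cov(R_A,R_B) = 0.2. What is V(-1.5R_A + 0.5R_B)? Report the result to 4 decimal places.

V(-1.5R_A + 0.5R_B) = (-1.5)²·V(R_A) + (0.5)²·V(R_B) + 2·(-1.5)·(0.5)·Cov(R_A,R_B)
= 2.25·1.3 + 0.25·0.95 + -1.5·0.2 = 2.8625

2.8625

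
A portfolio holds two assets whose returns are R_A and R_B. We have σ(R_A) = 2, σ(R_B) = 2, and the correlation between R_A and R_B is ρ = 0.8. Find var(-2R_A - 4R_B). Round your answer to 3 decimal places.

131.200

var(R_A) = (2)² = 4;  var(R_B) = (2)² = 4
cov(R_A,R_B) = ρ·σ(R_A)·σ(R_B) = 0.8·2·2 = 3.2
var(-2R_A - 4R_B) = (-2)²·var(R_A) + (-4)²·var(R_B) + 2·(-2)·(-4)·cov(R_A,R_B)
= 4·4 + 16·4 + 16·3.2 = 131.2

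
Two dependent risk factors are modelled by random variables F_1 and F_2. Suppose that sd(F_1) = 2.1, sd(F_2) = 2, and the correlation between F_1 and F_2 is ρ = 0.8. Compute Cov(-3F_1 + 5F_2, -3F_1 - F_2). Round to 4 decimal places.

V(F_1) = (2.1)² = 4.41;  V(F_2) = (2)² = 4
Cov(F_1,F_2) = ρ·sd(F_1)·sd(F_2) = 0.8·2.1·2 = 3.36
Cov(-3F_1 + 5F_2, -3F_1 - F_2) = (-3)(-3)V(F_1) + (5)(-1)V(F_2) + [(-3)(-1) + (5)(-3)]Cov(F_1,F_2)
= 9·4.41 + -5·4 + -12·3.36 = -20.63

-20.6300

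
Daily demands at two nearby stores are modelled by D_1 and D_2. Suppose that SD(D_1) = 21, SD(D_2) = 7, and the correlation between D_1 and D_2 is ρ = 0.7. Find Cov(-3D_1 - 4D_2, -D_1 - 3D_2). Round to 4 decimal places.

3248.7000

var(D_1) = (21)² = 441;  var(D_2) = (7)² = 49
Cov(D_1,D_2) = ρ·SD(D_1)·SD(D_2) = 0.7·21·7 = 102.9
Cov(-3D_1 - 4D_2, -D_1 - 3D_2) = (-3)(-1)var(D_1) + (-4)(-3)var(D_2) + [(-3)(-3) + (-4)(-1)]Cov(D_1,D_2)
= 3·441 + 12·49 + 13·102.9 = 3248.7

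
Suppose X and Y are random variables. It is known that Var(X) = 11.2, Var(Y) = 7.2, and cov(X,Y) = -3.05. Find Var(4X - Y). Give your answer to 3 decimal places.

210.800

Var(4X - Y) = (4)²·Var(X) + (-1)²·Var(Y) + 2·(4)·(-1)·cov(X,Y)
= 16·11.2 + 1·7.2 + -8·-3.05 = 210.8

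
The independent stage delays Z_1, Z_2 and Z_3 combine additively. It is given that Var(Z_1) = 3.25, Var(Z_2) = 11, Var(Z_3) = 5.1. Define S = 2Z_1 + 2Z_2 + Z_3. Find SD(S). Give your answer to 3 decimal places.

7.880

By independence, Var(S) = (2)²Var(Z_1) + (2)²Var(Z_2) + (1)²Var(Z_3)
= (2)²·3.25 + (2)²·11 + (1)²·5.1 = 62.1
SD(S) = √62.1 ≈ 7.880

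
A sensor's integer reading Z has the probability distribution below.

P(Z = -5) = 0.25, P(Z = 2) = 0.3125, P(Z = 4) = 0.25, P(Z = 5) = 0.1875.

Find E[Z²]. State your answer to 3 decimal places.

E[Z²] = (-5)²(0.25) + (2)²(0.3125) + (4)²(0.25) + (5)²(0.1875) = 16.1875

16.188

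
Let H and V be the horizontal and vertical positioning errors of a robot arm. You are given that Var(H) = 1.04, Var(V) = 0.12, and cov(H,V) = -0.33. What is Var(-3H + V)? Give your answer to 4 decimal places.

Var(-3H + V) = (-3)²·Var(H) + (1)²·Var(V) + 2·(-3)·(1)·cov(H,V)
= 9·1.04 + 1·0.12 + -6·-0.33 = 11.46

11.4600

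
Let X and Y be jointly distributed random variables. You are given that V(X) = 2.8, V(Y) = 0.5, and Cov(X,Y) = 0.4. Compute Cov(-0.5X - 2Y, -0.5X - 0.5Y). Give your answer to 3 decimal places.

Cov(-0.5X - 2Y, -0.5X - 0.5Y) = (-0.5)(-0.5)V(X) + (-2)(-0.5)V(Y) + [(-0.5)(-0.5) + (-2)(-0.5)]Cov(X,Y)
= 0.25·2.8 + 1·0.5 + 1.25·0.4 = 1.7

1.700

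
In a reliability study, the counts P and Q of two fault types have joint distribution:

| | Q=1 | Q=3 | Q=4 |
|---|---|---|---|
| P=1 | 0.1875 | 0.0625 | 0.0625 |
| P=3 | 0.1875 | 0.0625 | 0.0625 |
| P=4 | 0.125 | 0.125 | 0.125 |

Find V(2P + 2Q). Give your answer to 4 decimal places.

15.5000

E[P] = 2.75,  E[Q] = 2.25,  E[PQ] = 6.5
V(P) = 9.125 − (2.75)² = 1.5625;  V(Q) = 6.75 − (2.25)² = 1.6875
Cov(P,Q) = 6.5 − (2.75)(2.25) = 0.3125
V(2P + 2Q) = (2)²·1.5625 + (2)²·1.6875 + 2·(2)·(2)·0.3125 = 15.5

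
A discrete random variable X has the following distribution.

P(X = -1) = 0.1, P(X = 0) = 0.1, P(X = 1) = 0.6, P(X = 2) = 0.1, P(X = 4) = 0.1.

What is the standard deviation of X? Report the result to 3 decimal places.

1.221

E[X] = (-1)(0.1) + (0)(0.1) + (1)(0.6) + (2)(0.1) + (4)(0.1) = 1.1
E[X²] = (-1)²(0.1) + (0)²(0.1) + (1)²(0.6) + (2)²(0.1) + (4)²(0.1) = 2.7
Var(X) = E[X²] − (E[X])² = 2.7 − (1.1)² = 1.49
SD(X) = √1.49 ≈ 1.221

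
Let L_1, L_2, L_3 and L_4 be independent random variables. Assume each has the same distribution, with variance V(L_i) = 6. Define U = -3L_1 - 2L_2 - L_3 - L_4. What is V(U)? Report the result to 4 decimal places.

90.0000

By independence, V(U) = (-3)²V(L_1) + (-2)²V(L_2) + (-1)²V(L_3) + (-1)²V(L_4)
= (-3)²·6 + (-2)²·6 + (-1)²·6 + (-1)²·6 = 90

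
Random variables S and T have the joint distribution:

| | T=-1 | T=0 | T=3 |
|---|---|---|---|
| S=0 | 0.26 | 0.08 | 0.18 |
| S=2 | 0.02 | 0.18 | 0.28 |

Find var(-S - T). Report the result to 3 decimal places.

5.376

E[S] = 0.96,  E[T] = 1.1,  E[ST] = 1.64
var(S) = 1.92 − (0.96)² = 0.9984;  var(T) = 4.42 − (1.1)² = 3.21
Cov(S,T) = 1.64 − (0.96)(1.1) = 0.584
var(-S - T) = (-1)²·0.9984 + (-1)²·3.21 + 2·(-1)·(-1)·0.584 = 5.3764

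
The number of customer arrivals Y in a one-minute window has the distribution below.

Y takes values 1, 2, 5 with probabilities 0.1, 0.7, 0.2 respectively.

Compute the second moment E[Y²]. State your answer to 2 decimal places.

7.90

E[Y²] = (1)²(0.1) + (2)²(0.7) + (5)²(0.2) = 7.9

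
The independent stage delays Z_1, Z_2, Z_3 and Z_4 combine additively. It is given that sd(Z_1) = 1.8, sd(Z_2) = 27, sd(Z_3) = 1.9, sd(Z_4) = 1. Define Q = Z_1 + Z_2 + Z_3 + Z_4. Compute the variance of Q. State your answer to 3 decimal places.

Var(Z_1) = 3.24, Var(Z_2) = 729, Var(Z_3) = 3.61, Var(Z_4) = 1
By independence, Var(Q) = (1)²Var(Z_1) + (1)²Var(Z_2) + (1)²Var(Z_3) + (1)²Var(Z_4)
= (1)²·3.24 + (1)²·729 + (1)²·3.61 + (1)²·1 = 736.85

736.850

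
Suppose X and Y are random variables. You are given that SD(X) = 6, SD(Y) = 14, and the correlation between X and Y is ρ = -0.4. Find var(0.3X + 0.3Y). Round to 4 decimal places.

14.8320

var(X) = (6)² = 36;  var(Y) = (14)² = 196
Cov(X,Y) = ρ·SD(X)·SD(Y) = -0.4·6·14 = -33.6
var(0.3X + 0.3Y) = (0.3)²·var(X) + (0.3)²·var(Y) + 2·(0.3)·(0.3)·Cov(X,Y)
= 0.09·36 + 0.09·196 + 0.18·-33.6 = 14.832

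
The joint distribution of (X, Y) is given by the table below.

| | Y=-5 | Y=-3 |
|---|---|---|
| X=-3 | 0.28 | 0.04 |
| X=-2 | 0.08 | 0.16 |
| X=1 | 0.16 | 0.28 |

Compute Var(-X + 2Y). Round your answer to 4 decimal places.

4.7136

E[X] = -1,  E[Y] = -4.04,  E[XY] = 4.68
Var(X) = 4.28 − (-1)² = 3.28;  Var(Y) = 17.32 − (-4.04)² = 0.9984
Cov(X,Y) = 4.68 − (-1)(-4.04) = 0.64
Var(-X + 2Y) = (-1)²·3.28 + (2)²·0.9984 + 2·(-1)·(2)·0.64 = 4.7136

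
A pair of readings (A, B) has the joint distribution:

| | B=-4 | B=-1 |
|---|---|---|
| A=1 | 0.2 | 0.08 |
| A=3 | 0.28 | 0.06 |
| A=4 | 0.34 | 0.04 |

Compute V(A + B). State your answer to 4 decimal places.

E[A] = 2.82,  E[B] = -3.46,  E[AB] = -10.02
V(A) = 9.42 − (2.82)² = 1.4676;  V(B) = 13.3 − (-3.46)² = 1.3284
Cov(A,B) = -10.02 − (2.82)(-3.46) = -0.2628
V(A + B) = (1)²·1.4676 + (1)²·1.3284 + 2·(1)·(1)·-0.2628 = 2.2704

2.2704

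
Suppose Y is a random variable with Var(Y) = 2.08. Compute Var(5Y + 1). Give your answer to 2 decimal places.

Var(5Y + 1) = (5)²·Var(Y) = 25·2.08 = 52

52.00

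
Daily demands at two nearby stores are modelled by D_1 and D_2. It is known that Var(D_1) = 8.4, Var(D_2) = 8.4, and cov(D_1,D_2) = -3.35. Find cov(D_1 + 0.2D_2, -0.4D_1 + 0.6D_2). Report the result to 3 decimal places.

cov(D_1 + 0.2D_2, -0.4D_1 + 0.6D_2) = (1)(-0.4)Var(D_1) + (0.2)(0.6)Var(D_2) + [(1)(0.6) + (0.2)(-0.4)]cov(D_1,D_2)
= -0.4·8.4 + 0.12·8.4 + 0.52·-3.35 = -4.094

-4.094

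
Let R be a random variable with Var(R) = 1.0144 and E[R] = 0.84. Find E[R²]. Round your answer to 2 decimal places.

1.72

E[R²] = Var(R) + (E[R])² = 1.0144 + (0.84)² = 1.72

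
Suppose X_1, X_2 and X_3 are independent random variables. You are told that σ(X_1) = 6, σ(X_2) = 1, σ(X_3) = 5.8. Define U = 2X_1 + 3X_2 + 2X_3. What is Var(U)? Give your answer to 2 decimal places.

Var(X_1) = 36, Var(X_2) = 1, Var(X_3) = 33.64
By independence, Var(U) = (2)²Var(X_1) + (3)²Var(X_2) + (2)²Var(X_3)
= (2)²·36 + (3)²·1 + (2)²·33.64 = 287.56

287.56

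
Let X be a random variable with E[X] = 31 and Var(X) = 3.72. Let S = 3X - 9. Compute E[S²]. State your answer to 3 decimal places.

7089.480

E[3X - 9] = 3·31 − 9 = 84
Var(3X - 9) = (3)²·3.72 = 33.48
E[S²] = Var(S) + (E[S])² = 33.48 + (84)² = 7089.48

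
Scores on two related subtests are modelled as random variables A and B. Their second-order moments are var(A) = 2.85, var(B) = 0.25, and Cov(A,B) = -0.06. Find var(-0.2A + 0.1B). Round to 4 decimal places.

var(-0.2A + 0.1B) = (-0.2)²·var(A) + (0.1)²·var(B) + 2·(-0.2)·(0.1)·Cov(A,B)
= 0.04·2.85 + 0.01·0.25 + -0.04·-0.06 = 0.1189

0.1189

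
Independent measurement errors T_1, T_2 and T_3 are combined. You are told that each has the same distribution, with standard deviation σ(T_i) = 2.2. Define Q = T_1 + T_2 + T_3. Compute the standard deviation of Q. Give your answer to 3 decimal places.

Var(T_i) = (2.2)² = 4.84
By independence, Var(Q) = (1)²Var(T_1) + (1)²Var(T_2) + (1)²Var(T_3)
= (1)²·4.84 + (1)²·4.84 + (1)²·4.84 = 14.52
σ(Q) = √14.52 ≈ 3.811

3.811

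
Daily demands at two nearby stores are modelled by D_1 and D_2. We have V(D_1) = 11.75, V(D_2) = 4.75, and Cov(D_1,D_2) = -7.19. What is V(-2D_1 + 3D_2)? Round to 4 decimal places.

V(-2D_1 + 3D_2) = (-2)²·V(D_1) + (3)²·V(D_2) + 2·(-2)·(3)·Cov(D_1,D_2)
= 4·11.75 + 9·4.75 + -12·-7.19 = 176.03

176.0300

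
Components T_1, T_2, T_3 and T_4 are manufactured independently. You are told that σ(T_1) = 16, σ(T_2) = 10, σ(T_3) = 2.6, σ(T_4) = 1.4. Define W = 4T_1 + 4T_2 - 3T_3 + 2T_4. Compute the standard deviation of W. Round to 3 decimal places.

75.925

Var(T_1) = 256, Var(T_2) = 100, Var(T_3) = 6.76, Var(T_4) = 1.96
By independence, Var(W) = (4)²Var(T_1) + (4)²Var(T_2) + (-3)²Var(T_3) + (2)²Var(T_4)
= (4)²·256 + (4)²·100 + (-3)²·6.76 + (2)²·1.96 = 5764.68
σ(W) = √5764.68 ≈ 75.925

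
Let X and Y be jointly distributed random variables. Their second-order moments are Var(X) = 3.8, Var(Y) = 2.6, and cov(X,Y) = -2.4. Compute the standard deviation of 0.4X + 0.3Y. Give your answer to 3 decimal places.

0.516

Var(0.4X + 0.3Y) = (0.4)²·Var(X) + (0.3)²·Var(Y) + 2·(0.4)·(0.3)·cov(X,Y)
= 0.16·3.8 + 0.09·2.6 + 0.24·-2.4 = 0.266
σ(0.4X + 0.3Y) = √0.266 ≈ 0.516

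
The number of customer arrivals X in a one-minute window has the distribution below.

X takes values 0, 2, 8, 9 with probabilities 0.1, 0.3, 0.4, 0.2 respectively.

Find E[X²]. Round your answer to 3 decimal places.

43.000

E[X²] = (0)²(0.1) + (2)²(0.3) + (8)²(0.4) + (9)²(0.2) = 43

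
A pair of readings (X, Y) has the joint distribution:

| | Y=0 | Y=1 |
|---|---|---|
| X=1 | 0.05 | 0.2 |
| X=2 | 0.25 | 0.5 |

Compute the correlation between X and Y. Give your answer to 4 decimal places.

-0.1260

E[X] = 1.75,  E[Y] = 0.7
E[XY] = 1.2
cov(X,Y) = E[XY] − E[X]E[Y] = 1.2 − (1.75)(0.7) = -0.025
V(X) = 0.1875,  V(Y) = 0.21
ρ = -0.025 / √(0.1875·0.21) ≈ -0.1260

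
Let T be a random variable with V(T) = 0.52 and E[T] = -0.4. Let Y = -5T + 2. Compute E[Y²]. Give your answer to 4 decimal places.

E[-5T + 2] = -5·-0.4 + 2 = 4
V(-5T + 2) = (-5)²·0.52 = 13
E[Y²] = V(Y) + (E[Y])² = 13 + (4)² = 29

29.0000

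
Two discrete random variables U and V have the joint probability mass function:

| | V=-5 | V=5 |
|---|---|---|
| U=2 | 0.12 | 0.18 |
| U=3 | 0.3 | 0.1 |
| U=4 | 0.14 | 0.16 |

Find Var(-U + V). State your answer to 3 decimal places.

E[U] = 3,  E[V] = -0.6,  E[UV] = -2
Var(U) = 9.6 − (3)² = 0.6;  Var(V) = 25 − (-0.6)² = 24.64
Cov(U,V) = -2 − (3)(-0.6) = -0.2
Var(-U + V) = (-1)²·0.6 + (1)²·24.64 + 2·(-1)·(1)·-0.2 = 25.64

25.640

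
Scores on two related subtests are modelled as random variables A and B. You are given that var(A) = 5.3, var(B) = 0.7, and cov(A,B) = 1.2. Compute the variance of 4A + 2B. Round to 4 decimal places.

var(4A + 2B) = (4)²·var(A) + (2)²·var(B) + 2·(4)·(2)·cov(A,B)
= 16·5.3 + 4·0.7 + 16·1.2 = 106.8

106.8000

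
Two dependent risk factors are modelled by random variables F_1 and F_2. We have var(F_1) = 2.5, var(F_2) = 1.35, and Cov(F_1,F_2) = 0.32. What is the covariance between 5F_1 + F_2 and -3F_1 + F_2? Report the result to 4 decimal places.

-35.5100

Cov(5F_1 + F_2, -3F_1 + F_2) = (5)(-3)var(F_1) + (1)(1)var(F_2) + [(5)(1) + (1)(-3)]Cov(F_1,F_2)
= -15·2.5 + 1·1.35 + 2·0.32 = -35.51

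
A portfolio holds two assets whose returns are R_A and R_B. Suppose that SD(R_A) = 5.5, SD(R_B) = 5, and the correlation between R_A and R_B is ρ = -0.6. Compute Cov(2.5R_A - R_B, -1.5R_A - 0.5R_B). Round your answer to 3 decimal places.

-105.063

V(R_A) = (5.5)² = 30.25;  V(R_B) = (5)² = 25
Cov(R_A,R_B) = ρ·SD(R_A)·SD(R_B) = -0.6·5.5·5 = -16.5
Cov(2.5R_A - R_B, -1.5R_A - 0.5R_B) = (2.5)(-1.5)V(R_A) + (-1)(-0.5)V(R_B) + [(2.5)(-0.5) + (-1)(-1.5)]Cov(R_A,R_B)
= -3.75·30.25 + 0.5·25 + 0.25·-16.5 = -105.0625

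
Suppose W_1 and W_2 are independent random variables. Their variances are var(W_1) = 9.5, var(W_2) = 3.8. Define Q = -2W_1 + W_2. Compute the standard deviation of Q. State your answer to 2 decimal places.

6.47

By independence, var(Q) = (-2)²var(W_1) + (1)²var(W_2)
= (-2)²·9.5 + (1)²·3.8 = 41.8
SD(Q) = √41.8 ≈ 6.47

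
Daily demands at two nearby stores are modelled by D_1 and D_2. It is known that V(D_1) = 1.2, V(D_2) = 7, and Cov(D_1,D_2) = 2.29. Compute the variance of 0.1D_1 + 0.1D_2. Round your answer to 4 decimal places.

V(0.1D_1 + 0.1D_2) = (0.1)²·V(D_1) + (0.1)²·V(D_2) + 2·(0.1)·(0.1)·Cov(D_1,D_2)
= 0.01·1.2 + 0.01·7 + 0.02·2.29 = 0.1278

0.1278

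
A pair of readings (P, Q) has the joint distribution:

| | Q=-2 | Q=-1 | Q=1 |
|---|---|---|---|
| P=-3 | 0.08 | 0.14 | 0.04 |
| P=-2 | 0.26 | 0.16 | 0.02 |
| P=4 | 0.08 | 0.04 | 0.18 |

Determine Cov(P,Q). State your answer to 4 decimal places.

E[P] = -0.46,  E[Q] = -0.94
E[PQ] = 2.02
Cov(P,Q) = E[PQ] − E[P]E[Q] = 2.02 − (-0.46)(-0.94) = 1.5876

1.5876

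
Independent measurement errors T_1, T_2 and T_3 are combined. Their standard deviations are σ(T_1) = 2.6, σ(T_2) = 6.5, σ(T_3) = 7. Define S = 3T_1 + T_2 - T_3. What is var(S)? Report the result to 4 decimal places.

152.0900

var(T_1) = 6.76, var(T_2) = 42.25, var(T_3) = 49
By independence, var(S) = (3)²var(T_1) + (1)²var(T_2) + (-1)²var(T_3)
= (3)²·6.76 + (1)²·42.25 + (-1)²·49 = 152.09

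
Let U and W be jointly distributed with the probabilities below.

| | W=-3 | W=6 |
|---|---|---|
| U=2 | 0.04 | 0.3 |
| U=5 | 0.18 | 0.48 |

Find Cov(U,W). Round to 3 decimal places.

E[U] = 3.98,  E[W] = 4.02
E[UW] = 15.06
Cov(U,W) = E[UW] − E[U]E[W] = 15.06 − (3.98)(4.02) = -0.9396

-0.940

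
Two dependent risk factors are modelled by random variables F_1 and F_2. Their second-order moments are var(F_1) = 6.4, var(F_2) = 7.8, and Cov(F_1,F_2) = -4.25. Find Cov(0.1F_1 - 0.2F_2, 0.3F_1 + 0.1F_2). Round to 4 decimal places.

0.2485

Cov(0.1F_1 - 0.2F_2, 0.3F_1 + 0.1F_2) = (0.1)(0.3)var(F_1) + (-0.2)(0.1)var(F_2) + [(0.1)(0.1) + (-0.2)(0.3)]Cov(F_1,F_2)
= 0.03·6.4 + -0.02·7.8 + -0.05·-4.25 = 0.2485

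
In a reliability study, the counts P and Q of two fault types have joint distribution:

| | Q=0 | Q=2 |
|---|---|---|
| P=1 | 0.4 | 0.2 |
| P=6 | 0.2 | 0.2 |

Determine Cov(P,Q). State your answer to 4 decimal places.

E[P] = 3,  E[Q] = 0.8
E[PQ] = 2.8
Cov(P,Q) = E[PQ] − E[P]E[Q] = 2.8 − (3)(0.8) = 0.4

0.4000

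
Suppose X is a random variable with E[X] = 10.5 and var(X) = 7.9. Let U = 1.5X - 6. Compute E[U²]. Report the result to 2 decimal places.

E[1.5X - 6] = 1.5·10.5 − 6 = 9.75
var(1.5X - 6) = (1.5)²·7.9 = 17.775
E[U²] = var(U) + (E[U])² = 17.775 + (9.75)² = 112.8375

112.84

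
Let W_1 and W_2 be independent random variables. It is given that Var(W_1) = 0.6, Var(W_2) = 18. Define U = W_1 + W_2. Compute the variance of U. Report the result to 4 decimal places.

By independence, Var(U) = (1)²Var(W_1) + (1)²Var(W_2)
= (1)²·0.6 + (1)²·18 = 18.6

18.6000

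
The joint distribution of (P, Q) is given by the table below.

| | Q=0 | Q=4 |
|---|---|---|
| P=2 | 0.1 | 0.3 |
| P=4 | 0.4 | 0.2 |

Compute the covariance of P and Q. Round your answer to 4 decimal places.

-0.8000

E[P] = 3.2,  E[Q] = 2
E[PQ] = 5.6
cov(P,Q) = E[PQ] − E[P]E[Q] = 5.6 − (3.2)(2) = -0.8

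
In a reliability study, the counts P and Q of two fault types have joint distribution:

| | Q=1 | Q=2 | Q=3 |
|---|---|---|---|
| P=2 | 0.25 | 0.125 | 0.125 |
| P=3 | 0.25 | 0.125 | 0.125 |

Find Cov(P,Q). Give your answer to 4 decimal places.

0.0000

E[P] = 2.5,  E[Q] = 1.75
E[PQ] = 4.375
Cov(P,Q) = E[PQ] − E[P]E[Q] = 4.375 − (2.5)(1.75) = 0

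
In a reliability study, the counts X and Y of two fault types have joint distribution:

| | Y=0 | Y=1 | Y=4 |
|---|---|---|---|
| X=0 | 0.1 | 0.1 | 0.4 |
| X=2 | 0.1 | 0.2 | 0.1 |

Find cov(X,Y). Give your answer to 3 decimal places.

E[X] = 0.8,  E[Y] = 2.3
E[XY] = 1.2
cov(X,Y) = E[XY] − E[X]E[Y] = 1.2 − (0.8)(2.3) = -0.64

-0.640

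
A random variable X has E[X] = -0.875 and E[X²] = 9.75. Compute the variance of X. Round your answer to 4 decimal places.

V(X) = 9.75 − (-0.875)² = 8.984375

8.9844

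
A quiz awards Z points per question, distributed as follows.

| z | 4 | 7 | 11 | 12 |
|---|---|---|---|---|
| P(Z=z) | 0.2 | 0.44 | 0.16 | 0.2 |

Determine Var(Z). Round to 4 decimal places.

E[Z] = (4)(0.2) + (7)(0.44) + (11)(0.16) + (12)(0.2) = 8.04
E[Z²] = (4)²(0.2) + (7)²(0.44) + (11)²(0.16) + (12)²(0.2) = 72.92
Var(Z) = E[Z²] − (E[Z])² = 72.92 − (8.04)² = 8.2784

8.2784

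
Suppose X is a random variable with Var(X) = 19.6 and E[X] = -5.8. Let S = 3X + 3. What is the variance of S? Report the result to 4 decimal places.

176.4000

Var(3X + 3) = (3)²·Var(X) = 9·19.6 = 176.4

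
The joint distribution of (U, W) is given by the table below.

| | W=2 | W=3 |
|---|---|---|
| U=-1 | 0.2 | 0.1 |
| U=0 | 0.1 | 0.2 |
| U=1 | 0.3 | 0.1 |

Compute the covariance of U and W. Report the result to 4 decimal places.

E[U] = 0.1,  E[W] = 2.4
E[UW] = 0.2
Cov(U,W) = E[UW] − E[U]E[W] = 0.2 − (0.1)(2.4) = -0.04

-0.0400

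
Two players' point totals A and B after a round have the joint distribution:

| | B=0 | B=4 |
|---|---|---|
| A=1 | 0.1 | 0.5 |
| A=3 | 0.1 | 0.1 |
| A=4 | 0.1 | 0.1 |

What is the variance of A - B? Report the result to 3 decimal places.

E[A] = 2,  E[B] = 2.8,  E[AB] = 4.8
var(A) = 5.6 − (2)² = 1.6;  var(B) = 11.2 − (2.8)² = 3.36
cov(A,B) = 4.8 − (2)(2.8) = -0.8
var(A - B) = (1)²·1.6 + (-1)²·3.36 + 2·(1)·(-1)·-0.8 = 6.56

6.560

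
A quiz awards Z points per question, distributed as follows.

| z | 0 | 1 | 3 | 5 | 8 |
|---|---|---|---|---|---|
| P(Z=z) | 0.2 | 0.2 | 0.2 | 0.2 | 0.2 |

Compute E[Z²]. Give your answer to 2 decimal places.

19.80

E[Z²] = (0)²(0.2) + (1)²(0.2) + (3)²(0.2) + (5)²(0.2) + (8)²(0.2) = 19.8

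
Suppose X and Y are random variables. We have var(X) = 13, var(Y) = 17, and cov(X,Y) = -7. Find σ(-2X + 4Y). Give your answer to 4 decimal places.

20.8806

var(-2X + 4Y) = (-2)²·var(X) + (4)²·var(Y) + 2·(-2)·(4)·cov(X,Y)
= 4·13 + 16·17 + -16·-7 = 436
σ(-2X + 4Y) = √436 ≈ 20.8806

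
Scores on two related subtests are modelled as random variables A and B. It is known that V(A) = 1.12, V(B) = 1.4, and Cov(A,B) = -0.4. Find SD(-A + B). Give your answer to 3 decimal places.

1.822

V(-A + B) = (-1)²·V(A) + (1)²·V(B) + 2·(-1)·(1)·Cov(A,B)
= 1·1.12 + 1·1.4 + -2·-0.4 = 3.32
SD(-A + B) = √3.32 ≈ 1.822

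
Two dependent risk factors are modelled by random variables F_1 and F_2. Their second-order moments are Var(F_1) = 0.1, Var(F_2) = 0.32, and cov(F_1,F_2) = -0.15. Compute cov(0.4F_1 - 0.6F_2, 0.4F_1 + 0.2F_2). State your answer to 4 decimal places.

0.0016

cov(0.4F_1 - 0.6F_2, 0.4F_1 + 0.2F_2) = (0.4)(0.4)Var(F_1) + (-0.6)(0.2)Var(F_2) + [(0.4)(0.2) + (-0.6)(0.4)]cov(F_1,F_2)
= 0.16·0.1 + -0.12·0.32 + -0.16·-0.15 = 0.0016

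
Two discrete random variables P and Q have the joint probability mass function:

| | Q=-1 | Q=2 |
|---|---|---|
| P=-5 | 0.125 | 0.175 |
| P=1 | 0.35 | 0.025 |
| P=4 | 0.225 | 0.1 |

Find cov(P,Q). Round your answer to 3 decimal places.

-1.508

E[P] = 0.175,  E[Q] = -0.1
E[PQ] = -1.525
cov(P,Q) = E[PQ] − E[P]E[Q] = -1.525 − (0.175)(-0.1) = -1.5075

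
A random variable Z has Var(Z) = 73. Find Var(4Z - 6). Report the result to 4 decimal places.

Var(4Z - 6) = (4)²·Var(Z) = 16·73 = 1168

1168.0000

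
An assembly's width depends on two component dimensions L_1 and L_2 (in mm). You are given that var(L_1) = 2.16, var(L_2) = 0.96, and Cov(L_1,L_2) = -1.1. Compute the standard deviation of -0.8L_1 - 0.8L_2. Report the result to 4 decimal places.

0.7673

var(-0.8L_1 - 0.8L_2) = (-0.8)²·var(L_1) + (-0.8)²·var(L_2) + 2·(-0.8)·(-0.8)·Cov(L_1,L_2)
= 0.64·2.16 + 0.64·0.96 + 1.28·-1.1 = 0.5888
SD(-0.8L_1 - 0.8L_2) = √0.5888 ≈ 0.7673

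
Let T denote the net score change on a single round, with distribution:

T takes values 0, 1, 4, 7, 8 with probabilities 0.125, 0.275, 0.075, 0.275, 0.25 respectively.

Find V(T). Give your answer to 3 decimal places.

10.700

E[T] = (0)(0.125) + (1)(0.275) + (4)(0.075) + (7)(0.275) + (8)(0.25) = 4.5
E[T²] = (0)²(0.125) + (1)²(0.275) + (4)²(0.075) + (7)²(0.275) + (8)²(0.25) = 30.95
V(T) = E[T²] − (E[T])² = 30.95 − (4.5)² = 10.7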